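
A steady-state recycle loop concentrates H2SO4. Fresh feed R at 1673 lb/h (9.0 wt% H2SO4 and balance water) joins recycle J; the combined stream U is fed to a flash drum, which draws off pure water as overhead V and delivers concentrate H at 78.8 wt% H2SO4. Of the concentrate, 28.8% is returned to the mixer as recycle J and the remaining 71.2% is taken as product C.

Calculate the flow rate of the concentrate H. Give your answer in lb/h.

268.4 lb/h

Overall H2SO4 balance (none leaves overhead): H2SO4 in fresh feed = H2SO4 in product, i.e. 1673×0.090 = (1−0.288)·H·0.788.
H = 150.57/(0.788×0.712) = 268.37 lb/h.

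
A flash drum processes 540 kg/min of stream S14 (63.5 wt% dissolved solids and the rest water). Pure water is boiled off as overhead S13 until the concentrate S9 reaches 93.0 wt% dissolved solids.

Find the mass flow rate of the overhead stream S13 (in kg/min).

171.3 kg/min

dissolved solids is conserved: 540×0.635 = 342.9 kg/min all reports to the concentrate.
Concentrate = 342.9/(target fraction) = 368.71 kg/min.
Overhead = 540 − 368.71 = 171.29 kg/min.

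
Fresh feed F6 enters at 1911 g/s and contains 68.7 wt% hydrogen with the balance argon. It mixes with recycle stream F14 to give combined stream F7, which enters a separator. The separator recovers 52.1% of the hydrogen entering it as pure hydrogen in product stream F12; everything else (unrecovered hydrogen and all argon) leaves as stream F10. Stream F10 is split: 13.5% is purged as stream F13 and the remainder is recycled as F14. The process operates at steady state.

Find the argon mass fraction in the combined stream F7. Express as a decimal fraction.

0.6640

argon enters only via F6 and leaves only via the purge: 1911×0.313 = 0.135×(argon in F10), and the separator passes all argon, so argon in F7 = argon in F10 = 4430.7 g/s.
hydrogen in F7: m_A = 1911×0.687 + (1−0.135)·(1−0.521)·m_A, so m_A = 1312.9/0.5857 = 2241.7 g/s.
F7 = 2241.7 + 4430.7 = 6672.3 g/s.
argon fraction in F7 = 4430.7/6672.3 = 0.6640.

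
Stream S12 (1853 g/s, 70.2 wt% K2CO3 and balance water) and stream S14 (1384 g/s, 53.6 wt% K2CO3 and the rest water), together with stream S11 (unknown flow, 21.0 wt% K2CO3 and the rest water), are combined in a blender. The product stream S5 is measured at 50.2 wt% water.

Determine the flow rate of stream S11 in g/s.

1495 g/s

Let S11 be the unknown flow. Total out = 3237 + S11.
water balance: 1194.4 + 0.790·S11 = 0.502·(3237 + S11)
(0.790 − 0.502)·S11 = 0.502×3237 − 1194.4 = 430.6
S11 = 430.6 / 0.288 = 1495.2 g/s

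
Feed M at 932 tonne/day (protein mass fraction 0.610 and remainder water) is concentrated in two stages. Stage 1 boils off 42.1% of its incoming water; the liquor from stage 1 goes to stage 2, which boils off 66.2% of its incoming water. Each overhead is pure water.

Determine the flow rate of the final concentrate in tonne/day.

639.7 tonne/day

water in feed = 932×0.390 = 363.48 tonne/day.
After stage 1: water left = (1−0.421)×363.48 = 210.45; stream total = 778.97 tonne/day.
After stage 2: water left = (1−0.662)×210.45 = 71.134; final concentrate = 639.65 tonne/day.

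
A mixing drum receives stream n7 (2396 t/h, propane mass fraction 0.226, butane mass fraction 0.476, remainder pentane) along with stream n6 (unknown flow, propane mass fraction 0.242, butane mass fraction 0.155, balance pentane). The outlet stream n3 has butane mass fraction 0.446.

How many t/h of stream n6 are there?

Let n6 be the unknown flow. Total out = 2396 + n6.
butane balance: 1140.5 + 0.155·n6 = 0.446·(2396 + n6)
(0.155 − 0.446)·n6 = 0.446×2396 − 1140.5 = -71.88
n6 = -71.88 / -0.291 = 247.01 t/h

247 t/h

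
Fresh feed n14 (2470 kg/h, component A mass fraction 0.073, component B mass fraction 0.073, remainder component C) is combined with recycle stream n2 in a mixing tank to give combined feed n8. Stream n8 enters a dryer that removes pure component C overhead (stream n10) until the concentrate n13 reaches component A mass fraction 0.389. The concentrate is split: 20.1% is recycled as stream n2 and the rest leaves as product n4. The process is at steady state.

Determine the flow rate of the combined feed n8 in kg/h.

2587 kg/h

Overall component A balance (none leaves overhead): component A in fresh feed = component A in product, i.e. 2470×0.073 = (1−0.201)·n13·0.389.
n13 = 180.31/(0.389×0.799) = 580.13 kg/h.
Recycle n2 = 0.201×580.13 = 116.61 kg/h.
Combined feed n8 = 2470 + 116.61 = 2586.6 kg/h.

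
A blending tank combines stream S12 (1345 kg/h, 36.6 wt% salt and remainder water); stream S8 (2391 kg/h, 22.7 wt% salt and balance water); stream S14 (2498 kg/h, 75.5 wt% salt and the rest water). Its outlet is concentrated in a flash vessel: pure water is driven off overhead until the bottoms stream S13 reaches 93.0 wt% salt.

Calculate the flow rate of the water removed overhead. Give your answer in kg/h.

3093 kg/h

salt entering = 1345×0.366 + 2391×0.227 + 2498×0.755 = 2921 kg/h.
All salt reports to S13, so S13 = 2921/0.930 = 3140.9 kg/h.
Total feed = 6234 kg/h; overhead = 6234 − 3140.9 = 3093.1 kg/h.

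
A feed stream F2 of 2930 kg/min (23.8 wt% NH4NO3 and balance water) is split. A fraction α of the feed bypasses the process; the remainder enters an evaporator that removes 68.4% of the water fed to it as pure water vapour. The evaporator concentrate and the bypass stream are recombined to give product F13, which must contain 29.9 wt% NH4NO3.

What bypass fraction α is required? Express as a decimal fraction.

All 2930×0.238 = 697.34 kg/min of NH4NO3 reaches F13, so F13 = 697.34/0.299 = 2332.2 kg/min and vapour = 597.76 kg/min.
The evaporator receives (1−α)·2930 of feed at 0.762 water and removes 0.684 of that water:
0.684×0.762×(1−α)×2930 = 597.76
(1−α) = 597.76/1527.1 = 0.3914;  α = 0.6086.

0.609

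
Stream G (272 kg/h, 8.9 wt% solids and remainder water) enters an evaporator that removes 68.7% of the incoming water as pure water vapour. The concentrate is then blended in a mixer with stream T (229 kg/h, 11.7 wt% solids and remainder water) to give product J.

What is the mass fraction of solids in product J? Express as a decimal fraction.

0.154

Vapour removed = 0.687×0.911×272 = 170.23 kg/h; concentrate = 101.77 kg/h.
solids reaching the mixer = 24.208 (from concentrate) + 229×0.117 = 51.001 kg/h.
Product flow = 101.77 + 229 = 330.77 kg/h; solids fraction = 0.154.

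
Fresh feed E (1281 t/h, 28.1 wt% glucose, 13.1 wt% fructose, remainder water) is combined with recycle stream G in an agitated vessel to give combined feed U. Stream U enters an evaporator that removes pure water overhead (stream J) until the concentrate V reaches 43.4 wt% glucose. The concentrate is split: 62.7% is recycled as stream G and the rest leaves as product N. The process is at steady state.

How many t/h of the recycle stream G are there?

Overall glucose balance (none leaves overhead): glucose in fresh feed = glucose in product, i.e. 1281×0.281 = (1−0.627)·V·0.434.
V = 359.96/(0.434×0.373) = 2223.6 t/h.
Recycle G = 0.627×2223.6 = 1394.2 t/h.

1394 t/h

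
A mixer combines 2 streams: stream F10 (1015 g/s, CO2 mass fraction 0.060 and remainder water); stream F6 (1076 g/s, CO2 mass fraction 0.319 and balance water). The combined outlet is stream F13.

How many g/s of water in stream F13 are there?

water out = water in = 1015×0.940 + 1076×0.681 = 1686.9 g/s.

1687 g/s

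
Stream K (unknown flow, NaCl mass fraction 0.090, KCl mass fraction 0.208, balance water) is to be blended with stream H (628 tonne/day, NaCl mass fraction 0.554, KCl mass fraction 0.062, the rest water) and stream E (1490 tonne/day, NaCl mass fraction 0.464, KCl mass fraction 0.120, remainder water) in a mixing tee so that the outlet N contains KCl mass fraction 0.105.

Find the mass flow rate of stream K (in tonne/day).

45.18 tonne/day

Let K be the unknown flow. Total out = 2118 + K.
KCl balance: 217.74 + 0.208·K = 0.105·(2118 + K)
(0.208 − 0.105)·K = 0.105×2118 − 217.74 = 4.654
K = 4.654 / 0.103 = 45.184 tonne/day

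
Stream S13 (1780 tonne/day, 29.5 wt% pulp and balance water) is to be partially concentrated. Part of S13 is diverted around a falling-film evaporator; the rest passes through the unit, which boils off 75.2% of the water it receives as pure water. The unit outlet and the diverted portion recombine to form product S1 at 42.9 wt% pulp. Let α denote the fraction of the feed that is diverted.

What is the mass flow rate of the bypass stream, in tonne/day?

All 1780×0.295 = 525.1 tonne/day of pulp reaches S1, so S1 = 525.1/0.429 = 1224 tonne/day and vapour = 555.99 tonne/day.
The evaporator receives (1−α)·1780 of feed at 0.705 water and removes 0.752 of that water:
0.752×0.705×(1−α)×1780 = 555.99
(1−α) = 555.99/943.68 = 0.5892;  α = 0.4108.
Bypass flow = 0.4108×1780 = 731.28 tonne/day.

731.3 tonne/day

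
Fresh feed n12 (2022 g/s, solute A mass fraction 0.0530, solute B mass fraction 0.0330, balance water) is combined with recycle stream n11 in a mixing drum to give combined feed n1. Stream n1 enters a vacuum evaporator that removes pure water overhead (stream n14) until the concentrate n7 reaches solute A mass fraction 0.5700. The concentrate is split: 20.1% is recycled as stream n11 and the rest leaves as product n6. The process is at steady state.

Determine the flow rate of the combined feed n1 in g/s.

Overall solute A balance (none leaves overhead): solute A in fresh feed = solute A in product, i.e. 2022×0.053 = (1−0.201)·n7·0.570.
n7 = 107.17/(0.570×0.799) = 235.31 g/s.
Recycle n11 = 0.201×235.31 = 47.297 g/s.
Combined feed n1 = 2022 + 47.297 = 2069.3 g/s.

2069 g/s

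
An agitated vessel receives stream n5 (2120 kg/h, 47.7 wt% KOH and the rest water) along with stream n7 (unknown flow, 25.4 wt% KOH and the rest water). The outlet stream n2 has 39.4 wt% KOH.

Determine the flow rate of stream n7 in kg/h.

Let n7 be the unknown flow. Total out = 2120 + n7.
KOH balance: 1011.2 + 0.254·n7 = 0.394·(2120 + n7)
(0.254 − 0.394)·n7 = 0.394×2120 − 1011.2 = -175.96
n7 = -175.96 / -0.140 = 1256.9 kg/h

1257 kg/h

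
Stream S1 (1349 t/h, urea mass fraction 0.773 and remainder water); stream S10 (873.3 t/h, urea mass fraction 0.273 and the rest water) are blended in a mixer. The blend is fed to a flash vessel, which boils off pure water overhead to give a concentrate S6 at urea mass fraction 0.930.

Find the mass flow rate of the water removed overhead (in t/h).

844.7 t/h

urea entering = 1349×0.773 + 873.3×0.273 = 1281.2 t/h.
All urea reports to S6, so S6 = 1281.2/0.930 = 1377.6 t/h.
Total feed = 2222.3 t/h; overhead = 2222.3 − 1377.6 = 844.68 t/h.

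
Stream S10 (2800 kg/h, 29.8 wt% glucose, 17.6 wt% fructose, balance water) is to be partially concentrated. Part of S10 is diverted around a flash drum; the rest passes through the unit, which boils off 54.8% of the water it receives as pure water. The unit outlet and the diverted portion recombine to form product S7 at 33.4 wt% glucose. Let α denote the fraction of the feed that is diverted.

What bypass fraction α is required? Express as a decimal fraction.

All 2800×0.298 = 834.4 kg/h of glucose reaches S7, so S7 = 834.4/0.334 = 2498.2 kg/h and vapour = 301.8 kg/h.
The evaporator receives (1−α)·2800 of feed at 0.526 water and removes 0.548 of that water:
0.548×0.526×(1−α)×2800 = 301.8
(1−α) = 301.8/807.09 = 0.3739;  α = 0.6261.

0.626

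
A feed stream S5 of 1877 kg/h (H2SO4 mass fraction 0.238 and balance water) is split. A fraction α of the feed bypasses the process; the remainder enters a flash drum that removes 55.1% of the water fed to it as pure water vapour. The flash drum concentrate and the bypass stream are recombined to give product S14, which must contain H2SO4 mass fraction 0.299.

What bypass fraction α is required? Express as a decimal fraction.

0.514

All 1877×0.238 = 446.73 kg/h of H2SO4 reaches S14, so S14 = 446.73/0.299 = 1494.1 kg/h and vapour = 382.93 kg/h.
The evaporator receives (1−α)·1877 of feed at 0.762 water and removes 0.551 of that water:
0.551×0.762×(1−α)×1877 = 382.93
(1−α) = 382.93/788.08 = 0.4859;  α = 0.5141.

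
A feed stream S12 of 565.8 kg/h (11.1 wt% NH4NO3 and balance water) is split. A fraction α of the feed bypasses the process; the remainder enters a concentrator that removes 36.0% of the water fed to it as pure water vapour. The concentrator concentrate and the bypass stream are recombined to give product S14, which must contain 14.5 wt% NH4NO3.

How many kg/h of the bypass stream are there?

151.3 kg/h

All 565.8×0.111 = 62.804 kg/h of NH4NO3 reaches S14, so S14 = 62.804/0.145 = 433.13 kg/h and vapour = 132.67 kg/h.
The evaporator receives (1−α)·565.8 of feed at 0.889 water and removes 0.360 of that water:
0.360×0.889×(1−α)×565.8 = 132.67
(1−α) = 132.67/181.08 = 0.7327;  α = 0.2673.
Bypass flow = 0.2673×565.8 = 151.26 kg/h.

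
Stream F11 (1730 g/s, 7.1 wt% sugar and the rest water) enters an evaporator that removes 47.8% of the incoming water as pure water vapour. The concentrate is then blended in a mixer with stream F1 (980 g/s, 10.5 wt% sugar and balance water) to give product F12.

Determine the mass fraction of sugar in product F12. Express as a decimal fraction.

Vapour removed = 0.478×0.929×1730 = 768.23 g/s; concentrate = 961.77 g/s.
sugar reaching the mixer = 122.83 (from concentrate) + 980×0.105 = 225.73 g/s.
Product flow = 961.77 + 980 = 1941.8 g/s; sugar fraction = 0.116.

0.116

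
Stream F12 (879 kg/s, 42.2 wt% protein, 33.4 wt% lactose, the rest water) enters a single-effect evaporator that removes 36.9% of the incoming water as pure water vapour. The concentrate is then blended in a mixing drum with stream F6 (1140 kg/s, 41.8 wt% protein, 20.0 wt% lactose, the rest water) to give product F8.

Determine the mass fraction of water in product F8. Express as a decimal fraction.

Vapour removed = 0.369×0.244×879 = 79.142 kg/s; concentrate = 799.86 kg/s.
water reaching the mixer = 135.33 (from concentrate) + 1140×0.382 = 570.81 kg/s.
Product flow = 799.86 + 1140 = 1939.9 kg/s; water fraction = 0.2943.

0.2943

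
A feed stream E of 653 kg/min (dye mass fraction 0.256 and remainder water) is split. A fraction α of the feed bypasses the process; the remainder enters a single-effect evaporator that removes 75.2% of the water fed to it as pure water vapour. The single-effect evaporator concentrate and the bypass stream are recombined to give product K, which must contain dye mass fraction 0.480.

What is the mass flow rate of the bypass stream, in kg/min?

All 653×0.256 = 167.17 kg/min of dye reaches K, so K = 167.17/0.480 = 348.27 kg/min and vapour = 304.73 kg/min.
The evaporator receives (1−α)·653 of feed at 0.744 water and removes 0.752 of that water:
0.752×0.744×(1−α)×653 = 304.73
(1−α) = 304.73/365.35 = 0.8341;  α = 0.1659.
Bypass flow = 0.1659×653 = 108.34 kg/min.

108.3 kg/min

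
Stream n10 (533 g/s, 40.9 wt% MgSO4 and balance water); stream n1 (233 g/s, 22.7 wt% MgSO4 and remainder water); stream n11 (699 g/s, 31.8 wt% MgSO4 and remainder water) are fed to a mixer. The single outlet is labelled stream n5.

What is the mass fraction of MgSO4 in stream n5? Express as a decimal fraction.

Total flow out = 533 + 233 + 699 = 1465 g/s.
MgSO4 in = 533×0.409 + 233×0.227 + 699×0.318 = 493.17 g/s.
MgSO4 mass fraction in n5 = 493.17/1465 = 0.337.

0.337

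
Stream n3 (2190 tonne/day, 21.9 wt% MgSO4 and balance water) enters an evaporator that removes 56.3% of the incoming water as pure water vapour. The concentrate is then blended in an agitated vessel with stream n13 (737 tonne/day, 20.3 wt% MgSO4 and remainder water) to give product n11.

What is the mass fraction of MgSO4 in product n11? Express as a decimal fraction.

Vapour removed = 0.563×0.781×2190 = 962.95 tonne/day; concentrate = 1227.1 tonne/day.
MgSO4 reaching the mixer = 479.61 (from concentrate) + 737×0.203 = 629.22 tonne/day.
Product flow = 1227.1 + 737 = 1964.1 tonne/day; MgSO4 fraction = 0.320.

0.320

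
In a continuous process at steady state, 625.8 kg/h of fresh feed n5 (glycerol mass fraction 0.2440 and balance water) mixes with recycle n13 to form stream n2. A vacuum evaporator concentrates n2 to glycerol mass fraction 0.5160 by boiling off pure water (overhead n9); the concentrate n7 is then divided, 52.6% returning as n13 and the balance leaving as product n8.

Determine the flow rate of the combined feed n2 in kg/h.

Overall glycerol balance (none leaves overhead): glycerol in fresh feed = glycerol in product, i.e. 625.8×0.244 = (1−0.526)·n7·0.516.
n7 = 152.7/(0.516×0.474) = 624.31 kg/h.
Recycle n13 = 0.526×624.31 = 328.38 kg/h.
Combined feed n2 = 625.8 + 328.38 = 954.18 kg/h.

954.2 kg/h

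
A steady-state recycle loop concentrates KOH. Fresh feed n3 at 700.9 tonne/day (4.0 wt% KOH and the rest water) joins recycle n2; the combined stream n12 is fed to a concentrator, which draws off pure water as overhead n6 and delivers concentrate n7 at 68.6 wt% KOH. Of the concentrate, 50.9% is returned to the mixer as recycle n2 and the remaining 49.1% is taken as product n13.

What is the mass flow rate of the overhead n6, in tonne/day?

660 tonne/day

Overall KOH balance (none leaves overhead): KOH in fresh feed = KOH in product, i.e. 700.9×0.040 = (1−0.509)·n7·0.686.
n7 = 28.036/(0.686×0.491) = 83.236 tonne/day.
Recycle n2 = 0.509×83.236 = 42.367 tonne/day.
Combined feed n12 = 700.9 + 42.367 = 743.27 tonne/day.
Overhead n6 = n12 − n7 = 743.27 − 83.236 = 660.03 tonne/day.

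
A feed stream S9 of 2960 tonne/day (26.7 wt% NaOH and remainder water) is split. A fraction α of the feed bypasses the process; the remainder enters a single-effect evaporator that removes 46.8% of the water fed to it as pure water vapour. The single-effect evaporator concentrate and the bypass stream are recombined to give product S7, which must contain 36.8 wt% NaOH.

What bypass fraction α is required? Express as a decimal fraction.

0.200

All 2960×0.267 = 790.32 tonne/day of NaOH reaches S7, so S7 = 790.32/0.368 = 2147.6 tonne/day and vapour = 812.39 tonne/day.
The evaporator receives (1−α)·2960 of feed at 0.733 water and removes 0.468 of that water:
0.468×0.733×(1−α)×2960 = 812.39
(1−α) = 812.39/1015.4 = 0.8001;  α = 0.1999.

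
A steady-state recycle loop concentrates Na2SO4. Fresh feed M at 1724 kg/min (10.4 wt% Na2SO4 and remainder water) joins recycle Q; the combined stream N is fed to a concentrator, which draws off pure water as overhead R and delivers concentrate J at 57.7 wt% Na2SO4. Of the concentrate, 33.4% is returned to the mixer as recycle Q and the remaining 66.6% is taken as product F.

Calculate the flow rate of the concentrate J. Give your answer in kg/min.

466.6 kg/min

Overall Na2SO4 balance (none leaves overhead): Na2SO4 in fresh feed = Na2SO4 in product, i.e. 1724×0.104 = (1−0.334)·J·0.577.
J = 179.3/(0.577×0.666) = 466.57 kg/min.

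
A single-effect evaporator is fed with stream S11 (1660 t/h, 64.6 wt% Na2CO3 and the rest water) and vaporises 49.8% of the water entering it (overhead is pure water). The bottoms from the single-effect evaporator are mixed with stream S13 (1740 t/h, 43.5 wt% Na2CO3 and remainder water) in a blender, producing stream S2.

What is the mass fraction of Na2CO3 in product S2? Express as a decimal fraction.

0.589

Vapour removed = 0.498×0.354×1660 = 292.64 t/h; concentrate = 1367.4 t/h.
Na2CO3 reaching the mixer = 1072.4 (from concentrate) + 1740×0.435 = 1829.3 t/h.
Product flow = 1367.4 + 1740 = 3107.4 t/h; Na2CO3 fraction = 0.589.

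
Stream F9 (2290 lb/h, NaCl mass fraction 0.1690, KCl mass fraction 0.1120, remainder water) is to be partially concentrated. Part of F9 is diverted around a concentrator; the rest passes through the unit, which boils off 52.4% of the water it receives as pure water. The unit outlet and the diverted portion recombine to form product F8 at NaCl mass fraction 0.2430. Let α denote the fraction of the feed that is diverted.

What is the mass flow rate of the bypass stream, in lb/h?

All 2290×0.169 = 387.01 lb/h of NaCl reaches F8, so F8 = 387.01/0.243 = 1592.6 lb/h and vapour = 697.37 lb/h.
The evaporator receives (1−α)·2290 of feed at 0.719 water and removes 0.524 of that water:
0.524×0.719×(1−α)×2290 = 697.37
(1−α) = 697.37/862.77 = 0.8083;  α = 0.1917.
Bypass flow = 0.1917×2290 = 439.02 lb/h.

439 lb/h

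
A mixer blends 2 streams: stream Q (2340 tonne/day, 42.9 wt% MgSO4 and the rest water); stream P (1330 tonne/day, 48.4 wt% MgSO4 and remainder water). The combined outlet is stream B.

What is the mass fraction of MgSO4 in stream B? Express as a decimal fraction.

Total flow out = 2340 + 1330 = 3670 tonne/day.
MgSO4 in = 2340×0.429 + 1330×0.484 = 1647.6 tonne/day.
MgSO4 mass fraction in B = 1647.6/3670 = 0.4489.

0.4489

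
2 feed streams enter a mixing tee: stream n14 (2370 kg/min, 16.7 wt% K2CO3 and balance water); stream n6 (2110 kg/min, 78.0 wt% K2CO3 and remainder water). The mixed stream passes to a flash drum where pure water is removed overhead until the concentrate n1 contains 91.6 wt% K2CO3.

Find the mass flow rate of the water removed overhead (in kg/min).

2251 kg/min

K2CO3 entering = 2370×0.167 + 2110×0.780 = 2041.6 kg/min.
All K2CO3 reports to n1, so n1 = 2041.6/0.916 = 2228.8 kg/min.
Total feed = 4480 kg/min; overhead = 4480 − 2228.8 = 2251.2 kg/min.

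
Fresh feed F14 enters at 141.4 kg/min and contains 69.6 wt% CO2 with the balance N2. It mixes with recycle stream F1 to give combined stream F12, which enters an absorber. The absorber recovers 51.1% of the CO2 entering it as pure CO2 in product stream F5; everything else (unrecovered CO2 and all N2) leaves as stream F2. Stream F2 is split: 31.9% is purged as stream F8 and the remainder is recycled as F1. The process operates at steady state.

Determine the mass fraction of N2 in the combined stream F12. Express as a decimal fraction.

0.477

N2 enters only via F14 and leaves only via the purge: 141.4×0.304 = 0.319×(N2 in F2), and the absorber passes all N2, so N2 in F12 = N2 in F2 = 134.75 kg/min.
CO2 in F12: m_A = 141.4×0.696 + (1−0.319)·(1−0.511)·m_A, so m_A = 98.414/0.6670 = 147.55 kg/min.
F12 = 147.55 + 134.75 = 282.3 kg/min.
N2 fraction in F12 = 134.75/282.3 = 0.477.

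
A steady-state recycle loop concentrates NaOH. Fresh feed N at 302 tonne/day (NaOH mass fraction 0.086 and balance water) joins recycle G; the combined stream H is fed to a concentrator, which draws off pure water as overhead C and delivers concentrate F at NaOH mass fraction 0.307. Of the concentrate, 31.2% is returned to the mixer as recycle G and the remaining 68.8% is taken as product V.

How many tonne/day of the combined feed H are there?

340.4 tonne/day

Overall NaOH balance (none leaves overhead): NaOH in fresh feed = NaOH in product, i.e. 302×0.086 = (1−0.312)·F·0.307.
F = 25.972/(0.307×0.688) = 122.96 tonne/day.
Recycle G = 0.312×122.96 = 38.365 tonne/day.
Combined feed H = 302 + 38.365 = 340.36 tonne/day.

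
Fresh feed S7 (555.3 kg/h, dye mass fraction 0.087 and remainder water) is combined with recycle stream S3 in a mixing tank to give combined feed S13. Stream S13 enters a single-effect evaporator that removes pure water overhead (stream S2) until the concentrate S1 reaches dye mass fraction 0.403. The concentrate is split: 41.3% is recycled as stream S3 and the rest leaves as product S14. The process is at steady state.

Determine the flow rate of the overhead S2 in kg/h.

Overall dye balance (none leaves overhead): dye in fresh feed = dye in product, i.e. 555.3×0.087 = (1−0.413)·S1·0.403.
S1 = 48.311/(0.403×0.587) = 204.22 kg/h.
Recycle S3 = 0.413×204.22 = 84.344 kg/h.
Combined feed S13 = 555.3 + 84.344 = 639.64 kg/h.
Overhead S2 = S13 − S1 = 639.64 − 204.22 = 435.42 kg/h.

435.4 kg/h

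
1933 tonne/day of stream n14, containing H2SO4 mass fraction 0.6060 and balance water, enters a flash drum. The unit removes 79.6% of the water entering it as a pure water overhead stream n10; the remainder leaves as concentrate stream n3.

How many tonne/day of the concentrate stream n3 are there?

water entering = 1933×0.394 = 761.6 tonne/day; overhead removed = 0.796×761.6 = 606.24 tonne/day.
Concentrate = 1933 − 606.24 = 1326.8 tonne/day.

1327 tonne/day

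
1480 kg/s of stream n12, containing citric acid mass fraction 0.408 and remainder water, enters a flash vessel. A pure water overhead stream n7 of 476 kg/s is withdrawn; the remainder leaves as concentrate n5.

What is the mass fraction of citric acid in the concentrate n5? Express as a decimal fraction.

0.601

citric acid is not removed: 1480×0.408 = 603.84 kg/s of citric acid enters n5.
Concentrate = 1480 − 476 = 1004 kg/s.
Mass fraction = 603.84/1004 = 0.601.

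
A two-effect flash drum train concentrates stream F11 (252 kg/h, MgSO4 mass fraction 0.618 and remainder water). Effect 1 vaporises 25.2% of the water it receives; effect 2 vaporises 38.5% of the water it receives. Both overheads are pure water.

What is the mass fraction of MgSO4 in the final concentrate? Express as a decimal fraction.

0.779

water in feed = 252×0.382 = 96.264 kg/h.
After stage 1: water left = (1−0.252)×96.264 = 72.005; stream total = 227.74 kg/h.
After stage 2: water left = (1−0.385)×72.005 = 44.283; final concentrate = 200.02 kg/h.
MgSO4 fraction = 155.74/200.02 = 0.779.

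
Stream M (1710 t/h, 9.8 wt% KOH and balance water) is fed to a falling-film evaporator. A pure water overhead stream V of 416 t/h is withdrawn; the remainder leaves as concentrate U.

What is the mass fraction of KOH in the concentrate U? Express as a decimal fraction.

KOH is not removed: 1710×0.098 = 167.58 t/h of KOH enters U.
Concentrate = 1710 − 416 = 1294 t/h.
Mass fraction = 167.58/1294 = 0.130.

0.130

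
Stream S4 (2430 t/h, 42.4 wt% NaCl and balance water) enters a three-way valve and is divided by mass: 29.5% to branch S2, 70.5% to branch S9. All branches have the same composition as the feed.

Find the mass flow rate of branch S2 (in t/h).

Branch S2 flow = 0.295×2430 = 716.85 t/h.

716.8 t/h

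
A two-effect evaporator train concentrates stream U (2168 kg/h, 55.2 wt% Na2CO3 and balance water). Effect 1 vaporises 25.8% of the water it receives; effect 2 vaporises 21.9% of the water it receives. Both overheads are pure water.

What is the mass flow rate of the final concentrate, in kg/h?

water in feed = 2168×0.448 = 971.26 kg/h.
After stage 1: water left = (1−0.258)×971.26 = 720.68; stream total = 1917.4 kg/h.
After stage 2: water left = (1−0.219)×720.68 = 562.85; final concentrate = 1759.6 kg/h.

1760 kg/h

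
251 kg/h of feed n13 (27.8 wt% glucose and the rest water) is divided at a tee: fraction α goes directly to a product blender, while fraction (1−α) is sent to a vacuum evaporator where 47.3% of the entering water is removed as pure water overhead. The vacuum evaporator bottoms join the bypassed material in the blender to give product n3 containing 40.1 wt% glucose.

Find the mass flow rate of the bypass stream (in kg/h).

All 251×0.278 = 69.778 kg/h of glucose reaches n3, so n3 = 69.778/0.401 = 174.01 kg/h and vapour = 76.99 kg/h.
The evaporator receives (1−α)·251 of feed at 0.722 water and removes 0.473 of that water:
0.473×0.722×(1−α)×251 = 76.99
(1−α) = 76.99/85.718 = 0.8982;  α = 0.1018.
Bypass flow = 0.1018×251 = 25.557 kg/h.

25.56 kg/h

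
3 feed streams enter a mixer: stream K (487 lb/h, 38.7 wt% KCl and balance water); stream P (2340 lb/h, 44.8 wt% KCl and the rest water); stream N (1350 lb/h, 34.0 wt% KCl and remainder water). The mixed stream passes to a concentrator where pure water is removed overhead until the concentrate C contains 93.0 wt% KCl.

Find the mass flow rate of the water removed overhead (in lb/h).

2354 lb/h

KCl entering = 487×0.387 + 2340×0.448 + 1350×0.340 = 1695.8 lb/h.
All KCl reports to C, so C = 1695.8/0.930 = 1823.4 lb/h.
Total feed = 4177 lb/h; overhead = 4177 − 1823.4 = 2353.6 lb/h.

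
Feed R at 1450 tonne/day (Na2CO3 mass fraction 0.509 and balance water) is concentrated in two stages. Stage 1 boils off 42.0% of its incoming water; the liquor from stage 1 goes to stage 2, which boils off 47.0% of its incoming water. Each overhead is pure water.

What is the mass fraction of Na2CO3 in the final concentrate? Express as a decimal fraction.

0.771

water in feed = 1450×0.491 = 711.95 tonne/day.
After stage 1: water left = (1−0.420)×711.95 = 412.93; stream total = 1151 tonne/day.
After stage 2: water left = (1−0.470)×412.93 = 218.85; final concentrate = 956.9 tonne/day.
Na2CO3 fraction = 738.05/956.9 = 0.771.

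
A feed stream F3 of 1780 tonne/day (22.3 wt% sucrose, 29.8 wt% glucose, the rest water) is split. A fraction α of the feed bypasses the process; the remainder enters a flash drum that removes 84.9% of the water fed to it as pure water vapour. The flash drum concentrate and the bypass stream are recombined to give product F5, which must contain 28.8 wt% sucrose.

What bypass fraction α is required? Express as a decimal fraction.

All 1780×0.223 = 396.94 tonne/day of sucrose reaches F5, so F5 = 396.94/0.288 = 1378.3 tonne/day and vapour = 401.74 tonne/day.
The evaporator receives (1−α)·1780 of feed at 0.479 water and removes 0.849 of that water:
0.849×0.479×(1−α)×1780 = 401.74
(1−α) = 401.74/723.87 = 0.5550;  α = 0.4450.

0.445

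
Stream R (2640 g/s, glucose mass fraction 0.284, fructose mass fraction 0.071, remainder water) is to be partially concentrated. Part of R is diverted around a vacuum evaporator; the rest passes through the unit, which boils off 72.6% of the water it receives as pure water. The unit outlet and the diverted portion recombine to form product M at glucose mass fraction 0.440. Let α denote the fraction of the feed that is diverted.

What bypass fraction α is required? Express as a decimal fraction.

All 2640×0.284 = 749.76 g/s of glucose reaches M, so M = 749.76/0.440 = 1704 g/s and vapour = 936 g/s.
The evaporator receives (1−α)·2640 of feed at 0.645 water and removes 0.726 of that water:
0.726×0.645×(1−α)×2640 = 936
(1−α) = 936/1236.2 = 0.7571;  α = 0.2429.

0.243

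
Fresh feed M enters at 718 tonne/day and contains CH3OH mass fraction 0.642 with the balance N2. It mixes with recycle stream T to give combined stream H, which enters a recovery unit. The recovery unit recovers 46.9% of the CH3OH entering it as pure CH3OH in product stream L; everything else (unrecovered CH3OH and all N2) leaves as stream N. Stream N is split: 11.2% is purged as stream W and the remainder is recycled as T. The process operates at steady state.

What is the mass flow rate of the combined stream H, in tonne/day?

3167 tonne/day

N2 enters only via M and leaves only via the purge: 718×0.358 = 0.112×(N2 in N), and the recovery unit passes all N2, so N2 in H = N2 in N = 2295 tonne/day.
CH3OH in H: m_A = 718×0.642 + (1−0.112)·(1−0.469)·m_A, so m_A = 460.96/0.5285 = 872.24 tonne/day.
H = 872.24 + 2295 = 3167.3 tonne/day.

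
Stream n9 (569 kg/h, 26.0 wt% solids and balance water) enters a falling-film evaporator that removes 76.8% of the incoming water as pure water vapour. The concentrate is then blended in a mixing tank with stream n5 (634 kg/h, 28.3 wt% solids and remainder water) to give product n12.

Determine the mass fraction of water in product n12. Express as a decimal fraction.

0.6278

Vapour removed = 0.768×0.740×569 = 323.37 kg/h; concentrate = 245.63 kg/h.
water reaching the mixer = 97.686 (from concentrate) + 634×0.717 = 552.26 kg/h.
Product flow = 245.63 + 634 = 879.63 kg/h; water fraction = 0.6278.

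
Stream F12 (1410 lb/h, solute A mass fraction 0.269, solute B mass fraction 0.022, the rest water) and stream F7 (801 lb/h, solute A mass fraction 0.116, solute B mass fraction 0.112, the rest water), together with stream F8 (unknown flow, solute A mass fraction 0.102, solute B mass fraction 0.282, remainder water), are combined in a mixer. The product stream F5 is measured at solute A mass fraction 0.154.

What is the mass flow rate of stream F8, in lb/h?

Let F8 be the unknown flow. Total out = 2211 + F8.
solute A balance: 472.21 + 0.102·F8 = 0.154·(2211 + F8)
(0.102 − 0.154)·F8 = 0.154×2211 − 472.21 = -131.71
F8 = -131.71 / -0.052 = 2532.9 lb/h

2533 lb/h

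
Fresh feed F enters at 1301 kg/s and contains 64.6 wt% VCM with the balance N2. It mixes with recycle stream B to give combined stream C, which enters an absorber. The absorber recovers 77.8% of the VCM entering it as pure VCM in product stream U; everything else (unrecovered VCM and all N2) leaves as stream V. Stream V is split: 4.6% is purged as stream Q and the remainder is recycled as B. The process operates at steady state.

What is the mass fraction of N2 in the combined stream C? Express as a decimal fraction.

N2 enters only via F and leaves only via the purge: 1301×0.354 = 0.046×(N2 in V), and the absorber passes all N2, so N2 in C = N2 in V = 10012 kg/s.
VCM in C: m_A = 1301×0.646 + (1−0.046)·(1−0.778)·m_A, so m_A = 840.45/0.7882 = 1066.3 kg/s.
C = 1066.3 + 10012 = 11078 kg/s.
N2 fraction in C = 10012/11078 = 0.9038.

0.9038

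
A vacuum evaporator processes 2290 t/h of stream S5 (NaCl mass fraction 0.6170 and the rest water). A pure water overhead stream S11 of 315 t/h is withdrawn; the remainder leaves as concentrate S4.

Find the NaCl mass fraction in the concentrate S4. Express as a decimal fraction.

NaCl is not removed: 2290×0.617 = 1412.9 t/h of NaCl enters S4.
Concentrate = 2290 − 315 = 1975 t/h.
Mass fraction = 1412.9/1975 = 0.7154.

0.7154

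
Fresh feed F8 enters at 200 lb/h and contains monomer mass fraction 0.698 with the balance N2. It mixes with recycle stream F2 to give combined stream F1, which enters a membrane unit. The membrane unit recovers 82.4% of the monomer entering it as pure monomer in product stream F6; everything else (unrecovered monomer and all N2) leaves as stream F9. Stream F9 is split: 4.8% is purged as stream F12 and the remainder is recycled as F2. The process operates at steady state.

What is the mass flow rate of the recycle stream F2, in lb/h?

1226 lb/h

N2 enters only via F8 and leaves only via the purge: 200×0.302 = 0.048×(N2 in F9), and the membrane unit passes all N2, so N2 in F1 = N2 in F9 = 1258.3 lb/h.
monomer in F1: m_A = 200×0.698 + (1−0.048)·(1−0.824)·m_A, so m_A = 139.6/0.8324 = 167.7 lb/h.
F9 = (1−0.824)×167.7 + 1258.3 = 1287.8 lb/h.
Recycle F2 = (1−0.048)×1287.8 = 1226 lb/h.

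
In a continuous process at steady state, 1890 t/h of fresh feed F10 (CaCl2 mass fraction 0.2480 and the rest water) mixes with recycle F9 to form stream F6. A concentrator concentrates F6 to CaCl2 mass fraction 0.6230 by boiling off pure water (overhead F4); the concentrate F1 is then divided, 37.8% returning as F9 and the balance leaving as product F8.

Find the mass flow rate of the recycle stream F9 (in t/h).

457.2 t/h

Overall CaCl2 balance (none leaves overhead): CaCl2 in fresh feed = CaCl2 in product, i.e. 1890×0.248 = (1−0.378)·F1·0.623.
F1 = 468.72/(0.623×0.622) = 1209.6 t/h.
Recycle F9 = 0.378×1209.6 = 457.22 t/h.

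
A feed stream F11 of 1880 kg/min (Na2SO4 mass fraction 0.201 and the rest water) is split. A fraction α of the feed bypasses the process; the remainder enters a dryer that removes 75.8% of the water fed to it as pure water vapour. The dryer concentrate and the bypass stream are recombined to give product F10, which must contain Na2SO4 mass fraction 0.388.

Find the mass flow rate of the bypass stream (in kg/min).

All 1880×0.201 = 377.88 kg/min of Na2SO4 reaches F10, so F10 = 377.88/0.388 = 973.92 kg/min and vapour = 906.08 kg/min.
The evaporator receives (1−α)·1880 of feed at 0.799 water and removes 0.758 of that water:
0.758×0.799×(1−α)×1880 = 906.08
(1−α) = 906.08/1138.6 = 0.7958;  α = 0.2042.
Bypass flow = 0.2042×1880 = 383.93 kg/min.

383.9 kg/min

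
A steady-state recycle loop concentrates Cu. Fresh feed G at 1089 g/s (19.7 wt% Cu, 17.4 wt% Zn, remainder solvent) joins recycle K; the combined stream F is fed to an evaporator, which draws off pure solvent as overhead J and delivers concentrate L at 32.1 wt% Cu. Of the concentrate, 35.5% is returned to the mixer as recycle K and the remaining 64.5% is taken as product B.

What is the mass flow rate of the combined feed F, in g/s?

1457 g/s

Overall Cu balance (none leaves overhead): Cu in fresh feed = Cu in product, i.e. 1089×0.197 = (1−0.355)·L·0.321.
L = 214.53/(0.321×0.645) = 1036.2 g/s.
Recycle K = 0.355×1036.2 = 367.84 g/s.
Combined feed F = 1089 + 367.84 = 1456.8 g/s.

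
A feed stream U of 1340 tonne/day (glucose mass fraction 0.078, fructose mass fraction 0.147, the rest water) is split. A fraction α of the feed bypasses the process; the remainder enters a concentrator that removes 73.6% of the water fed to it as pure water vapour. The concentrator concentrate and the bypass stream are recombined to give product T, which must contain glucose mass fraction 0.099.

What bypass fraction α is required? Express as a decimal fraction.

All 1340×0.078 = 104.52 tonne/day of glucose reaches T, so T = 104.52/0.099 = 1055.8 tonne/day and vapour = 284.24 tonne/day.
The evaporator receives (1−α)·1340 of feed at 0.775 water and removes 0.736 of that water:
0.736×0.775×(1−α)×1340 = 284.24
(1−α) = 284.24/764.34 = 0.3719;  α = 0.6281.

0.628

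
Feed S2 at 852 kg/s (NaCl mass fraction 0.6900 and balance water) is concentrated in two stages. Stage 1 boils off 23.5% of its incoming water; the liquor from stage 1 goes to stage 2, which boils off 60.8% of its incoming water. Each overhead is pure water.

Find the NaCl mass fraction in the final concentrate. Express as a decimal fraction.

water in feed = 852×0.310 = 264.12 kg/s.
After stage 1: water left = (1−0.235)×264.12 = 202.05; stream total = 789.93 kg/s.
After stage 2: water left = (1−0.608)×202.05 = 79.204; final concentrate = 667.08 kg/s.
NaCl fraction = 587.88/667.08 = 0.8813.

0.8813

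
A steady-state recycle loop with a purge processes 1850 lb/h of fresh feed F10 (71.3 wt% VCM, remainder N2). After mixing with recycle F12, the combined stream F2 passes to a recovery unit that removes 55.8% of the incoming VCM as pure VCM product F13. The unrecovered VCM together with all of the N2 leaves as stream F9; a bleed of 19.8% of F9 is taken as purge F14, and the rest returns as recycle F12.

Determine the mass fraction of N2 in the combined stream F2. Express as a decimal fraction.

N2 enters only via F10 and leaves only via the purge: 1850×0.287 = 0.198×(N2 in F9), and the recovery unit passes all N2, so N2 in F2 = N2 in F9 = 2681.6 lb/h.
VCM in F2: m_A = 1850×0.713 + (1−0.198)·(1−0.558)·m_A, so m_A = 1319/0.6455 = 2043.4 lb/h.
F2 = 2043.4 + 2681.6 = 4725 lb/h.
N2 fraction in F2 = 2681.6/4725 = 0.5675.

0.5675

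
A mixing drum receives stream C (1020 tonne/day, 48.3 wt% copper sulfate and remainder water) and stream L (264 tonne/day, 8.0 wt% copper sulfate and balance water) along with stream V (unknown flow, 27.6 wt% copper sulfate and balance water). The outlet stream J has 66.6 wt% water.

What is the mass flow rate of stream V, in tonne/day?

1464 tonne/day

Let V be the unknown flow. Total out = 1284 + V.
water balance: 770.22 + 0.724·V = 0.666·(1284 + V)
(0.724 − 0.666)·V = 0.666×1284 − 770.22 = 84.924
V = 84.924 / 0.058 = 1464.2 tonne/day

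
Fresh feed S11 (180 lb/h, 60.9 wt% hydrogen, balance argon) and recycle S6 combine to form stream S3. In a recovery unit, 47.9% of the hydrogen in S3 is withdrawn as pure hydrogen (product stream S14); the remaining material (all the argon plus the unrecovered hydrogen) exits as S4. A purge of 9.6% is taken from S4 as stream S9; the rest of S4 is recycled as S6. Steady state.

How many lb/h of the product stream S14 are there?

hydrogen in S3: m_A = 180×0.609 + (1−0.096)·(1−0.479)·m_A, so m_A = 109.62/0.5290 = 207.21 lb/h.
Product S14 = 0.479×207.21 = 99.256 lb/h.

99.26 lb/h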